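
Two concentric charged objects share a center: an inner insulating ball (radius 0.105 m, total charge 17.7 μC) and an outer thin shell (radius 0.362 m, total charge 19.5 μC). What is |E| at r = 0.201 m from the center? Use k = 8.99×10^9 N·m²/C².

E ≈ 3.94×10^6 N/C

Take a concentric spherical Gaussian surface of radius r = 0.201 m (between the bodies, 0.105 m < r < 0.362 m).
The shell at 0.362 m lies outside the Gaussian surface, so Q_enc = 17.7 μC = 1.77×10^-5 C.
Since E is radial and uniform over the Gaussian sphere, Φ = E·4πr² = Q_enc/ε₀.
E = k|Q_enc|/r² = (8.99×10^9)(1.77×10^-5)/(0.201)² = 3.94×10^6 N/C.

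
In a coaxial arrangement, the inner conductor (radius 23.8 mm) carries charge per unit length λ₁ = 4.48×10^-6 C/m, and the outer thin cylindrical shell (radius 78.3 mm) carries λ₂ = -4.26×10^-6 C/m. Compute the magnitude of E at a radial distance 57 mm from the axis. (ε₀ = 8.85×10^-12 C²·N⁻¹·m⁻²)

Take a coaxial cylindrical Gaussian surface of radius r = 57 mm and length L (between the conductors, 23.8 mm < r < 78.3 mm).
Only the inner wire is enclosed; the outer shell contributes nothing inside itself. λ_enc = λ₁ = 4.48×10^-6 C/m.
Since E is radial and uniform over the curved surface, Φ = E·2πrL = Q_enc/ε₀ = λ_enc L/ε₀.
E = |λ_enc|/(2πε₀r) = (4.48×10^-6)/(2π·8.85×10^-12·0.057) = 1.41×10^6 N/C.

1.41e6 V/m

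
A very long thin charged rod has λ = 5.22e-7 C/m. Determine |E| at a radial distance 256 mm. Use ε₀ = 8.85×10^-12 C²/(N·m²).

Coaxial Gaussian cylinder, radius r = 256 mm, length L.
Q_enc = λL, so λ_enc = 5.22×10^-7 C/m.
Applying ∮E·dA = Q_enc/ε₀ with the end caps contributing no flux:
E = |λ_enc|/(2πε₀r) = (5.22×10^-7)/(2π·8.85×10^-12·0.256) = 3.67×10^4 N/C.

E ≈ 3.67e4 N/C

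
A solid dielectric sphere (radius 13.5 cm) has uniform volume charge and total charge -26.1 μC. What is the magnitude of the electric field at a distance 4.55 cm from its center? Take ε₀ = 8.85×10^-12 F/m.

Use a concentric Gaussian sphere at r = 4.55 cm (r < R).
Only the charge within r is enclosed: Q_enc = Q·(r/R)³ = (-26.1 μC)·(4.55 cm/13.5 cm)³ = -9.992e-7 C.
Applying ∮E·dA = Q_enc/ε₀ with Φ = E(4πr²):
E = |Q_enc|/(4πε₀r²) = (9.992×10^-7)/(4π·8.85×10^-12·(0.0455)²) = 4.34×10^6 N/C.

4.34×10^6 N/C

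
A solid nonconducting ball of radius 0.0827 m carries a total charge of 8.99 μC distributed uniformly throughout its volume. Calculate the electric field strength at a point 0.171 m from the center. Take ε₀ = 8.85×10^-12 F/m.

E = 2.76×10^6 N/C

Take a concentric spherical Gaussian surface of radius r = 0.171 m (r > R, so the entire charge is enclosed).
Q_enc = 8.99 μC = 8.99×10^-6 C.
Gauss's law: E·4πr² = Q_enc/ε₀.
E = |Q_enc|/(4πε₀r²) = (8.99×10^-6)/(4π·8.85×10^-12·(0.171)²) = 2.76×10^6 N/C.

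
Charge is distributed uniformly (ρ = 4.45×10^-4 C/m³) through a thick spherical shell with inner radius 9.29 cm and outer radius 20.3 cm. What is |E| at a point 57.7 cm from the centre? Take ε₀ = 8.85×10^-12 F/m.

3.81e5 N/C

By spherical symmetry E is radial; choose a Gaussian sphere of radius r = 57.7 cm (r > 20.3 cm, enclosing the whole shell).
Q_enc = ρ·(4π/3)(b³ − a³) = (4.45×10^-4)·(4π/3)·((0.203)³ − (0.0929)³) = 1.41×10^-5 C.
Applying ∮E·dA = Q_enc/ε₀ with Φ = E(4πr²):
E = |Q_enc|/(4πε₀r²) = (1.41e-5)/(4π·8.85×10^-12·(0.577)²) = 3.81×10^5 N/C.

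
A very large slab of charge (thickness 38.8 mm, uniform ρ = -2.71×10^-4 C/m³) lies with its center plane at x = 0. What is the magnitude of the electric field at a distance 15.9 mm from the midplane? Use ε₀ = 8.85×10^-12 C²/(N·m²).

E ≈ 4.87×10^5 N/C

By symmetry E is perpendicular to the slab. A Gaussian pillbox from −15.9 mm to +15.9 mm (face area A) lies entirely within the slab.
Q_enc = ρ·(2x)·A and flux = 2EA, so 2EA = 2ρxA/ε₀ ⇒ E = |ρ|x/ε₀.
E = (2.71×10^-4)(0.0159)/(8.85×10^-12) = 4.87e5 N/C.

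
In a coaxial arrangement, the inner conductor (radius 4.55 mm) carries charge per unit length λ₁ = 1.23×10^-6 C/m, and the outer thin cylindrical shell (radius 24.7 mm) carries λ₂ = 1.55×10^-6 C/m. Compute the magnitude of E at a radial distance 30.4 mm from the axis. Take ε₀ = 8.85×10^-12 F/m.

E ≈ 1.64×10^6 N/C

Choose a coaxial cylinder of radius r = 30.4 mm (arbitrary length L) as the Gaussian surface (r > 24.7 mm, enclosing both).
λ_enc = λ₁ + λ₂ = (1.23×10^-6) + (1.55e-6) = 2.78e-6 C/m.
Since E is radial and uniform over the curved surface, Φ = E·2πrL = Q_enc/ε₀ = λ_enc L/ε₀.
E = |λ_enc|/(2πε₀r) = (2.78×10^-6)/(2π·8.85×10^-12·0.0304) = 1.64×10^6 N/C.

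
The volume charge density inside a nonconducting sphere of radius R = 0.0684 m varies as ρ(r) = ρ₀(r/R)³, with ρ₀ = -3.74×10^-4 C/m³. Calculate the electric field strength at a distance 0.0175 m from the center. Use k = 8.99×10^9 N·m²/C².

By spherical symmetry E is radial; choose a Gaussian sphere of radius r = 0.0175 m (r < R).
Integrate the density: Q_enc = 4π ∫₀^r ρ₀(r'/R)^3 r'² dr' = 4πρ₀ r^6/(6·R³) = -7.031×10^-11 C.
Applying ∮E·dA = Q_enc/ε₀ with Φ = E(4πr²):
E = k|Q_enc|/r² = (8.99×10^9)(7.031e-11)/(0.0175)² = 2.06×10^3 N/C.

|E| = 2.06×10^3 N/C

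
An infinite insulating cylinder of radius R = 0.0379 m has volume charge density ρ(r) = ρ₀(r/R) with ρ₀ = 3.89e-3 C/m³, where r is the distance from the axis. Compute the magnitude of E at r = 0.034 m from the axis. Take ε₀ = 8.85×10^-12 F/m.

Coaxial Gaussian cylinder, radius r = 0.034 m, length L (r < R).
λ_enc = ∫₀^r ρ(r')·2πr' dr' = (2πρ₀/R)·r^3/3 = 8.449×10^-6 C/m.
Applying ∮E·dA = Q_enc/ε₀ with the end caps contributing no flux:
E = |λ_enc|/(2πε₀r) = (8.449×10^-6)/(2π·8.85×10^-12·0.034) = 4.47×10^6 N/C.

|E| = 4.47×10^6 N/C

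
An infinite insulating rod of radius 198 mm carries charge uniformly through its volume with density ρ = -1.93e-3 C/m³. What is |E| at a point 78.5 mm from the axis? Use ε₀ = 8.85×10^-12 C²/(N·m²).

E ≈ 8.56×10^6 N/C

Take a coaxial cylindrical Gaussian surface of radius r = 78.5 mm and length L (r < R).
Charge inside radius r per length L is ρ·πr²·L, so λ_enc = ρπr² = -3.736e-5 C/m.
Applying ∮E·dA = Q_enc/ε₀ with the end caps contributing no flux:
E = |λ_enc|/(2πε₀r) = (3.736e-5)/(2π·8.85×10^-12·0.0785) = 8.56e6 N/C.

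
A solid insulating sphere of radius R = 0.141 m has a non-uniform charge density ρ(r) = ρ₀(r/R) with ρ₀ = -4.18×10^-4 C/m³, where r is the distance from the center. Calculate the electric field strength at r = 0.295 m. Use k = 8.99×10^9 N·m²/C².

Take a concentric spherical Gaussian surface of radius r = 0.295 m (r > R, all charge enclosed).
Q_enc = 4π ∫₀^R ρ₀(r'/R)^1 r'² dr' = 4πρ₀R³/4 = -3.681×10^-6 C.
By Gauss's law, ∮E·dA = E·4πr² = Q_enc/ε₀.
E = k|Q_enc|/r² = (8.99×10^9)(3.681×10^-6)/(0.295)² = 3.80×10^5 N/C.

E ≈ 3.80×10^5 N/C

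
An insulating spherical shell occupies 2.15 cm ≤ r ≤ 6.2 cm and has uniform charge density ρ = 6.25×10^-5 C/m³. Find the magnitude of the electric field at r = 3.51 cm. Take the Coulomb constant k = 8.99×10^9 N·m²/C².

E ≈ 6.36e4 N/C

Use a concentric Gaussian sphere at r = 3.51 cm (within the shell material, 2.15 cm < r < 6.2 cm).
Enclosed charge is the volume from a to r: Q_enc = (4π/3)ρ(r³ − a³) = 8.719×10^-9 C.
Gauss's law: E·4πr² = Q_enc/ε₀.
E = k|Q_enc|/r² = (8.99×10^9)(8.719×10^-9)/(0.0351)² = 6.36×10^4 N/C.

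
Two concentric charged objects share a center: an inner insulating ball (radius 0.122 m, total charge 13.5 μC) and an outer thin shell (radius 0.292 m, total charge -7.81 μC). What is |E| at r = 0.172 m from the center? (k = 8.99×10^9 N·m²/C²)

E = 4.10×10^6 N/C

Use a concentric Gaussian sphere at r = 0.172 m (between the bodies, 0.122 m < r < 0.292 m).
Only the inner charge is enclosed; the outer shell contributes nothing inside itself. Q_enc = 13.5 μC = 1.35e-5 C.
Gauss's law: E·4πr² = Q_enc/ε₀.
E = k|Q_enc|/r² = (8.99×10^9)(1.35×10^-5)/(0.172)² = 4.10e6 N/C.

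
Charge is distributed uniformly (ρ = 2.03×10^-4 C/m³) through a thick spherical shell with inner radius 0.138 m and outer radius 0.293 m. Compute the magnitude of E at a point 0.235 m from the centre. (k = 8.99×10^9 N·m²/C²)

Symmetry ⇒ E = E(r) r̂. Gaussian sphere of radius r = 0.235 m (within the shell material, 0.138 m < r < 0.293 m).
Only the shell between 0.138 m and r is enclosed: Q_enc = ρ·(4π/3)(r³ − a³) = (2.03e-4)·(4π/3)·((0.235)³ − (0.138)³) = 8.801e-6 C.
Gauss's law: E·4πr² = Q_enc/ε₀.
E = k|Q_enc|/r² = (8.99×10^9)(8.801×10^-6)/(0.235)² = 1.43e6 N/C.

E = 1.43×10^6 V/m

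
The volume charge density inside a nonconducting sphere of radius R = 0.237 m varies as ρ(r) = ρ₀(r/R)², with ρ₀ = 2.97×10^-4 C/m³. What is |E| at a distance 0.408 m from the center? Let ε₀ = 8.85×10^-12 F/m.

Take a concentric spherical Gaussian surface of radius r = 0.408 m (r > R, all charge enclosed).
Q_enc = 4π ∫₀^R ρ₀(r'/R)^2 r'² dr' = 4πρ₀R³/5 = 9.937e-6 C.
Applying ∮E·dA = Q_enc/ε₀ with Φ = E(4πr²):
E = |Q_enc|/(4πε₀r²) = (9.937e-6)/(4π·8.85×10^-12·(0.408)²) = 5.37×10^5 N/C.

E ≈ 5.37e5 V/m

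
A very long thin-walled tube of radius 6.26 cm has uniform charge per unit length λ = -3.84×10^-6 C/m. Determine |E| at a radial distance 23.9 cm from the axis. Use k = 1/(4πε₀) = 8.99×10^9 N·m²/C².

Coaxial Gaussian cylinder, radius r = 23.9 cm, length L (r > 6.26 cm).
The full line charge is enclosed: λ_enc = -3.84×10^-6 C/m.
Applying ∮E·dA = Q_enc/ε₀ with the end caps contributing no flux:
E = 2k|λ_enc|/r = 2(8.99×10^9)(3.84×10^-6)/(0.239) = 2.89×10^5 N/C.

2.89×10^5 N/C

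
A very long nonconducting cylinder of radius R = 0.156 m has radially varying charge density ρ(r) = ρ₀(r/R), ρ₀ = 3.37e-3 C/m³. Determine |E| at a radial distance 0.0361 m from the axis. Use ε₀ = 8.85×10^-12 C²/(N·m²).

E = 1.06×10^6 V/m

Take a coaxial cylindrical Gaussian surface of radius r = 0.0361 m and length L (r < R).
λ_enc = ∫₀^r ρ(r')·2πr' dr' = (2πρ₀/R)·r^3/3 = 2.129e-6 C/m.
Since E is radial and uniform over the curved surface, Φ = E·2πrL = Q_enc/ε₀ = λ_enc L/ε₀.
E = |λ_enc|/(2πε₀r) = (2.129e-6)/(2π·8.85×10^-12·0.0361) = 1.06e6 N/C.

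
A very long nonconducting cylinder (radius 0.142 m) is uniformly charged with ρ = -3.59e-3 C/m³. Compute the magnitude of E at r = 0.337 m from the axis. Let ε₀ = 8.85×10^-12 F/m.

|E| ≈ 1.21×10^7 N/C

By cylindrical symmetry E is radial; use a coaxial Gaussian cylinder of radius 0.337 m and length L (r > 0.142 m, full cross-section enclosed).
λ_enc = ρ·πR² = (-3.59×10^-3)π(0.142)² = -2.274×10^-4 C/m.
By Gauss's law (flux through the curved wall only), E·2πrL = λ_enc L/ε₀.
E = |λ_enc|/(2πε₀r) = (2.274e-4)/(2π·8.85×10^-12·0.337) = 1.21e7 N/C.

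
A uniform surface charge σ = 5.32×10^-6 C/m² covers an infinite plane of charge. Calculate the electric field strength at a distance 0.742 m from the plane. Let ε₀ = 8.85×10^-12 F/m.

Choose a cylindrical pillbox piercing the sheet, end faces (area A) parallel to it.
Flux Φ = 2EA and Q_enc = σA, so 2EA = σA/ε₀ ⇒ E = |σ|/(2ε₀), independent of distance.
E = |σ|/(2ε₀) = (5.32e-6)/(2·8.85×10^-12) = 3.01e5 N/C.

E = 3.01×10^5 V/m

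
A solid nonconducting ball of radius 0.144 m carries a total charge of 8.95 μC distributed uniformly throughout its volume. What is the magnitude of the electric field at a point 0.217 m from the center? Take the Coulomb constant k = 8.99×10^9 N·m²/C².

Symmetry ⇒ E = E(r) r̂. Gaussian sphere of radius r = 0.217 m (r > R, so the entire charge is enclosed).
Q_enc = 8.95 μC = 8.95e-6 C.
By Gauss's law, ∮E·dA = E·4πr² = Q_enc/ε₀.
E = k|Q_enc|/r² = (8.99×10^9)(8.95×10^-6)/(0.217)² = 1.71×10^6 N/C.

1.71×10^6 V/m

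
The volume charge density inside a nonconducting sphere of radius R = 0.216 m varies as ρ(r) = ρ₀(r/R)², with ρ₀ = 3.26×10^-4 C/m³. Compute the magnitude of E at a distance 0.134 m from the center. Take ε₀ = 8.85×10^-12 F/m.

3.80e5 N/C

Use a concentric Gaussian sphere at r = 0.134 m (r < R).
Q_enc = ∫₀^r ρ(r')·4πr'² dr' = (4πρ₀/R²) ∫₀^r r'^4 dr' = 4πρ₀ r^5/(5·R²) = 7.587×10^-7 C.
By Gauss's law, ∮E·dA = E·4πr² = Q_enc/ε₀.
E = |Q_enc|/(4πε₀r²) = (7.587e-7)/(4π·8.85×10^-12·(0.134)²) = 3.80×10^5 N/C.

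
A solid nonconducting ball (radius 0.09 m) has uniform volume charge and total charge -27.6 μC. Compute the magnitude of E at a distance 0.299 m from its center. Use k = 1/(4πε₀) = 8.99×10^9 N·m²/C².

Symmetry ⇒ E = E(r) r̂. Gaussian sphere of radius r = 0.299 m (r > R, so the entire charge is enclosed).
Q_enc = -27.6 μC = -2.76e-5 C.
By Gauss's law, ∮E·dA = E·4πr² = Q_enc/ε₀.
E = k|Q_enc|/r² = (8.99×10^9)(2.76×10^-5)/(0.299)² = 2.78×10^6 N/C.

|E| ≈ 2.78e6 N/C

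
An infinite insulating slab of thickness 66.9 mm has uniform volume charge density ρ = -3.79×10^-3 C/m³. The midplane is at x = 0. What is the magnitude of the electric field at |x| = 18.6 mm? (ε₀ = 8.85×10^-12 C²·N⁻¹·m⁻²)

E ≈ 7.97×10^6 V/m

By symmetry E is perpendicular to the slab. A Gaussian pillbox from −18.6 mm to +18.6 mm (face area A) lies entirely within the slab.
Q_enc = ρ·(2x)·A and flux = 2EA, so 2EA = 2ρxA/ε₀ ⇒ E = |ρ|x/ε₀.
E = (3.79e-3)(0.0186)/(8.85×10^-12) = 7.97×10^6 N/C.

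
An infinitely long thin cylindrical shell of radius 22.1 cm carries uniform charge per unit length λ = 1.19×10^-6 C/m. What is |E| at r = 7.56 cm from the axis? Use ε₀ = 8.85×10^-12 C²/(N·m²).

|E| = 0 N/C

Choose a coaxial cylinder of radius r = 7.56 cm (arbitrary length L) as the Gaussian surface (r < 22.1 cm, inside the shell).
All the surface charge lies outside this cylinder: Q_enc = 0, hence E = 0.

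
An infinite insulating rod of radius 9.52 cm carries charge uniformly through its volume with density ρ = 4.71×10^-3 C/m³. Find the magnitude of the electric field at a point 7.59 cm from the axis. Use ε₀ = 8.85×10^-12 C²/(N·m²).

By cylindrical symmetry E is radial; use a coaxial Gaussian cylinder of radius 7.59 cm and length L (r < R).
Enclosed charge per unit length: λ_enc = ρ·πr² = (4.71×10^-3)π(0.0759)² = 8.524×10^-5 C/m.
Applying ∮E·dA = Q_enc/ε₀ with the end caps contributing no flux:
E = |λ_enc|/(2πε₀r) = (8.524×10^-5)/(2π·8.85×10^-12·0.0759) = 2.02e7 N/C.

E = 2.02×10^7 N/C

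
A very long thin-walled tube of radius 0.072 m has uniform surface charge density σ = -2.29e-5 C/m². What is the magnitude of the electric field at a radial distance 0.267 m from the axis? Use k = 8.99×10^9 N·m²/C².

|E| ≈ 6.98×10^5 N/C

Choose a coaxial cylinder of radius r = 0.267 m (arbitrary length L) as the Gaussian surface (r > 0.072 m).
The whole shell is enclosed: λ_enc = σ·2πR = (-2.29e-5)·2π·(0.072) = -1.036×10^-5 C/m.
By Gauss's law (flux through the curved wall only), E·2πrL = λ_enc L/ε₀.
E = 2k|λ_enc|/r = 2(8.99×10^9)(1.036×10^-5)/(0.267) = 6.98e5 N/C.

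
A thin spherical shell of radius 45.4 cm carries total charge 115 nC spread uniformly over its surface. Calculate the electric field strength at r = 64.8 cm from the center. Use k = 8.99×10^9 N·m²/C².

Take a concentric spherical Gaussian surface of radius r = 64.8 cm (r > 45.4 cm).
The entire shell is enclosed: Q_enc = 1.15e-7 C.
Gauss's law: E·4πr² = Q_enc/ε₀.
E = k|Q_enc|/r² = (8.99×10^9)(1.15×10^-7)/(0.648)² = 2.46e3 N/C.

E ≈ 2.46×10^3 N/C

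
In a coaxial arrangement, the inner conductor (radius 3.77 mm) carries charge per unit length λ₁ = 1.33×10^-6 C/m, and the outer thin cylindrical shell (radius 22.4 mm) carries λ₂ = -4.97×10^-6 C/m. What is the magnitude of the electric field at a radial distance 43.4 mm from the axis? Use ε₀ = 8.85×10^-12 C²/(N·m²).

Coaxial Gaussian cylinder, radius r = 43.4 mm, length L (r > 22.4 mm, enclosing both).
λ_enc = λ₁ + λ₂ = (1.33e-6) + (-4.97×10^-6) = -3.64×10^-6 C/m.
Since E is radial and uniform over the curved surface, Φ = E·2πrL = Q_enc/ε₀ = λ_enc L/ε₀.
E = |λ_enc|/(2πε₀r) = (3.64e-6)/(2π·8.85×10^-12·0.0434) = 1.51×10^6 N/C.

|E| = 1.51×10^6 N/C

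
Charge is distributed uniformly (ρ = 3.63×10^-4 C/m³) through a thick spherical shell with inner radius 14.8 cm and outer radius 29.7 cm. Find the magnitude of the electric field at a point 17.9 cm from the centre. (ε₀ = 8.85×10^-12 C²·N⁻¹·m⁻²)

1.06e6 N/C

By spherical symmetry E is radial; choose a Gaussian sphere of radius r = 17.9 cm (within the shell material, 14.8 cm < r < 29.7 cm).
Enclosed charge is the volume from a to r: Q_enc = (4π/3)ρ(r³ − a³) = 3.792×10^-6 C.
Gauss's law: E·4πr² = Q_enc/ε₀.
E = |Q_enc|/(4πε₀r²) = (3.792×10^-6)/(4π·8.85×10^-12·(0.179)²) = 1.06×10^6 N/C.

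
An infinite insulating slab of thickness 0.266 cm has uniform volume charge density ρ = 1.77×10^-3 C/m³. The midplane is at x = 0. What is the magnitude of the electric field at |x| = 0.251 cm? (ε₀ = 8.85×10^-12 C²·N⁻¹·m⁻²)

The point |x| = 0.251 cm lies outside the slab (half-thickness 0.00133 m). A symmetric pillbox spanning the full slab encloses Q_enc = ρ·d·A.
Flux = 2EA ⇒ E = |ρ|d/(2ε₀), independent of distance outside.
E = (1.77e-3)(0.00266)/(2·8.85×10^-12) = 2.66×10^5 N/C.

|E| = 2.66×10^5 N/C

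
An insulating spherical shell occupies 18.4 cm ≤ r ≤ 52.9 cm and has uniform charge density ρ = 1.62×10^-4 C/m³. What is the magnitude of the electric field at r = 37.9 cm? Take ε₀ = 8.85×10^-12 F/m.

By spherical symmetry E is radial; choose a Gaussian sphere of radius r = 37.9 cm (within the shell material, 18.4 cm < r < 52.9 cm).
Enclosed charge is the volume from a to r: Q_enc = (4π/3)ρ(r³ − a³) = 3.271×10^-5 C.
Applying ∮E·dA = Q_enc/ε₀ with Φ = E(4πr²):
E = |Q_enc|/(4πε₀r²) = (3.271×10^-5)/(4π·8.85×10^-12·(0.379)²) = 2.05×10^6 N/C.

|E| = 2.05×10^6 V/m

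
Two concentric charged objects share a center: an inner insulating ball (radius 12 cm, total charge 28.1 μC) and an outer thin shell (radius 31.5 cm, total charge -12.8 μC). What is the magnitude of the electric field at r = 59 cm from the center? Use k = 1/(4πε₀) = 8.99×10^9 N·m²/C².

E = 3.95×10^5 V/m

Take a concentric spherical Gaussian surface of radius r = 59 cm (r > 31.5 cm, enclosing both).
Q_enc = (28.1 μC) + (-12.8 μC) = 1.53e-5 C.
Applying ∮E·dA = Q_enc/ε₀ with Φ = E(4πr²):
E = k|Q_enc|/r² = (8.99×10^9)(1.53×10^-5)/(0.59)² = 3.95e5 N/C.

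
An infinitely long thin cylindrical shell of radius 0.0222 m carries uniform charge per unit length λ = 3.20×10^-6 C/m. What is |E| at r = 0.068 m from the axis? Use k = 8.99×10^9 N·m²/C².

By cylindrical symmetry E is radial; use a coaxial Gaussian cylinder of radius 0.068 m and length L (r > 0.0222 m).
The full line charge is enclosed: λ_enc = 3.20e-6 C/m.
Gauss's law: E·2πrL = λ_enc L/ε₀.
E = 2k|λ_enc|/r = 2(8.99×10^9)(3.20×10^-6)/(0.068) = 8.46e5 N/C.

8.46e5 V/m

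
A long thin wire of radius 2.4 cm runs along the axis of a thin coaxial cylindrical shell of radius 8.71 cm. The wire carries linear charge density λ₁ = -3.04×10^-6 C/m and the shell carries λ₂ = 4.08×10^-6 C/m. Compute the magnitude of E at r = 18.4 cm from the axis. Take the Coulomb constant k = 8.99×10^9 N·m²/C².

|E| = 1.02×10^5 V/m

Take a coaxial cylindrical Gaussian surface of radius r = 18.4 cm and length L (r > 8.71 cm, enclosing both).
λ_enc = λ₁ + λ₂ = (-3.04e-6) + (4.08×10^-6) = 1.04×10^-6 C/m.
By Gauss's law (flux through the curved wall only), E·2πrL = λ_enc L/ε₀.
E = 2k|λ_enc|/r = 2(8.99×10^9)(1.04e-6)/(0.184) = 1.02×10^5 N/C.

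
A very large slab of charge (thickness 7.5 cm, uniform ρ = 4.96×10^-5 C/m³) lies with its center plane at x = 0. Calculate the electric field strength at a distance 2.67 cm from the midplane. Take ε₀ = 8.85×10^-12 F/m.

By symmetry E is perpendicular to the slab. A Gaussian pillbox from −2.67 cm to +2.67 cm (face area A) lies entirely within the slab.
Q_enc = ρ·(2x)·A and flux = 2EA, so 2EA = 2ρxA/ε₀ ⇒ E = |ρ|x/ε₀.
E = (4.96×10^-5)(0.0267)/(8.85×10^-12) = 1.50×10^5 N/C.

|E| = 1.50×10^5 N/C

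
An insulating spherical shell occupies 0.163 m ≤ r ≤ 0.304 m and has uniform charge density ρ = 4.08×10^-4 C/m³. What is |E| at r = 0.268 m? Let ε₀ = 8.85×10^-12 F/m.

Take a concentric spherical Gaussian surface of radius r = 0.268 m (within the shell material, 0.163 m < r < 0.304 m).
Only the shell between 0.163 m and r is enclosed: Q_enc = ρ·(4π/3)(r³ − a³) = (4.08×10^-4)·(4π/3)·((0.268)³ − (0.163)³) = 2.55e-5 C.
By Gauss's law, ∮E·dA = E·4πr² = Q_enc/ε₀.
E = |Q_enc|/(4πε₀r²) = (2.55×10^-5)/(4π·8.85×10^-12·(0.268)²) = 3.19×10^6 N/C.

|E| ≈ 3.19e6 V/m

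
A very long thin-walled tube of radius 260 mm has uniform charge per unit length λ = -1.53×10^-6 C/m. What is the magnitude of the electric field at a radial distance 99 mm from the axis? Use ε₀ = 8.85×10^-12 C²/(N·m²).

By cylindrical symmetry E is radial; use a coaxial Gaussian cylinder of radius 99 mm and length L (r < 260 mm, inside the shell).
All the surface charge lies outside this cylinder: Q_enc = 0, hence E = 0.

E = 0 (no enclosed charge)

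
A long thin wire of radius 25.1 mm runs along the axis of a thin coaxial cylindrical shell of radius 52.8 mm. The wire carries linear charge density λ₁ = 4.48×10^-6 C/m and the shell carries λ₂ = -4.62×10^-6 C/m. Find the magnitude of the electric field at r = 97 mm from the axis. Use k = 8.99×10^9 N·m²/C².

By cylindrical symmetry E is radial; use a coaxial Gaussian cylinder of radius 97 mm and length L (r > 52.8 mm, enclosing both).
λ_enc = λ₁ + λ₂ = (4.48×10^-6) + (-4.62×10^-6) = -1.40×10^-7 C/m.
Gauss's law: E·2πrL = λ_enc L/ε₀.
E = 2k|λ_enc|/r = 2(8.99×10^9)(1.40×10^-7)/(0.097) = 2.60×10^4 N/C.

2.60e4 V/m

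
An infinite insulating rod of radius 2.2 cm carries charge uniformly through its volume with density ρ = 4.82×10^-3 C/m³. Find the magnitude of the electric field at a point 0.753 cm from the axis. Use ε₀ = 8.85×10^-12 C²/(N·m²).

|E| = 2.05e6 N/C

By cylindrical symmetry E is radial; use a coaxial Gaussian cylinder of radius 0.753 cm and length L (r < R).
Charge inside radius r per length L is ρ·πr²·L, so λ_enc = ρπr² = 8.586×10^-7 C/m.
Since E is radial and uniform over the curved surface, Φ = E·2πrL = Q_enc/ε₀ = λ_enc L/ε₀.
E = |λ_enc|/(2πε₀r) = (8.586e-7)/(2π·8.85×10^-12·0.00753) = 2.05×10^6 N/C.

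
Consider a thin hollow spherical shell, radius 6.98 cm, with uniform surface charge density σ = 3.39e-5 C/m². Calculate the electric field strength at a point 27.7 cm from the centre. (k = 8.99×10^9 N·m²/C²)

Take a concentric spherical Gaussian surface of radius r = 27.7 cm (r > 6.98 cm).
The entire shell is enclosed: Q_enc = σ·4πR² = (3.39×10^-5)·4π·(0.0698)² = 2.075×10^-6 C.
Applying ∮E·dA = Q_enc/ε₀ with Φ = E(4πr²):
E = k|Q_enc|/r² = (8.99×10^9)(2.075×10^-6)/(0.277)² = 2.43e5 N/C.

|E| ≈ 2.43e5 N/C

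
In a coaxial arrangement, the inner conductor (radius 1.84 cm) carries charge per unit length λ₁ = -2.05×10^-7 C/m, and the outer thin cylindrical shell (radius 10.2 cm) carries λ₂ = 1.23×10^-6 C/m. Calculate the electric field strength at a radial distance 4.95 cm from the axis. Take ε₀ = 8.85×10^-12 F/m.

Coaxial Gaussian cylinder, radius r = 4.95 cm, length L (between the conductors, 1.84 cm < r < 10.2 cm).
The shell at 10.2 cm lies outside the Gaussian surface, so λ_enc = λ₁ = -2.05×10^-7 C/m.
By Gauss's law (flux through the curved wall only), E·2πrL = λ_enc L/ε₀.
E = |λ_enc|/(2πε₀r) = (2.05×10^-7)/(2π·8.85×10^-12·0.0495) = 7.45×10^4 N/C.

7.45e4 N/C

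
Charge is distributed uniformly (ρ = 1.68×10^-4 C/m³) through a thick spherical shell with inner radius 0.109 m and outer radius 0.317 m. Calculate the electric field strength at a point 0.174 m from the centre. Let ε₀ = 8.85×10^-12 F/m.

By spherical symmetry E is radial; choose a Gaussian sphere of radius r = 0.174 m (within the shell material, 0.109 m < r < 0.317 m).
Only the shell between 0.109 m and r is enclosed: Q_enc = ρ·(4π/3)(r³ − a³) = (1.68×10^-4)·(4π/3)·((0.174)³ − (0.109)³) = 2.796×10^-6 C.
Since E is radial and uniform over the Gaussian sphere, Φ = E·4πr² = Q_enc/ε₀.
E = |Q_enc|/(4πε₀r²) = (2.796×10^-6)/(4π·8.85×10^-12·(0.174)²) = 8.30×10^5 N/C.

8.30×10^5 V/m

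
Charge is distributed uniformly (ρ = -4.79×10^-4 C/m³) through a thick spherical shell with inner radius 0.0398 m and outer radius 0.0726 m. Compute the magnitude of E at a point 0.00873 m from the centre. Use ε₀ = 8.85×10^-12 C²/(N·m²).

By spherical symmetry E is radial; choose a Gaussian sphere of radius r = 0.00873 m (r < 0.0398 m, inside the empty cavity).
No charge is enclosed, so by Gauss's law E·4πr² = 0 ⇒ E = 0.

E = 0 (no enclosed charge)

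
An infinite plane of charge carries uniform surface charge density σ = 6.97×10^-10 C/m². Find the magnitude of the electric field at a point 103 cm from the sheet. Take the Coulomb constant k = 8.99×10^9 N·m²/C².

Choose a cylindrical pillbox piercing the sheet, end faces (area A) parallel to it.
Flux Φ = 2EA and Q_enc = σA, so 2EA = σA/ε₀ ⇒ E = |σ|/(2ε₀), independent of distance.
E = 2πk|σ| = 2π(8.99×10^9)(6.97×10^-10) = 39.4 N/C.

|E| ≈ 39.4 N/C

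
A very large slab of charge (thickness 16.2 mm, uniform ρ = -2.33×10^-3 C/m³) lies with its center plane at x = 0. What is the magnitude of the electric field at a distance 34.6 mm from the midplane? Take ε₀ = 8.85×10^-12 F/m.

The point |x| = 34.6 mm lies outside the slab (half-thickness 0.0081 m). A symmetric pillbox spanning the full slab encloses Q_enc = ρ·d·A.
Flux = 2EA ⇒ E = |ρ|d/(2ε₀), independent of distance outside.
E = (2.33×10^-3)(0.0162)/(2·8.85×10^-12) = 2.13×10^6 N/C.

2.13×10^6 N/C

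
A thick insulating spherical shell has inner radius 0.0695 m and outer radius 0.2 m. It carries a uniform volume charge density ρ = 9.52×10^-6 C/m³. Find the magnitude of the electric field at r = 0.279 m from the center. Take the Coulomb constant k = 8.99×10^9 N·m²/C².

E = 3.53×10^4 N/C

Take a concentric spherical Gaussian surface of radius r = 0.279 m (r > 0.2 m, enclosing the whole shell).
Q_enc = ρ·(4π/3)(b³ − a³) = (9.52e-6)·(4π/3)·((0.2)³ − (0.0695)³) = 3.056×10^-7 C.
Since E is radial and uniform over the Gaussian sphere, Φ = E·4πr² = Q_enc/ε₀.
E = k|Q_enc|/r² = (8.99×10^9)(3.056×10^-7)/(0.279)² = 3.53×10^4 N/C.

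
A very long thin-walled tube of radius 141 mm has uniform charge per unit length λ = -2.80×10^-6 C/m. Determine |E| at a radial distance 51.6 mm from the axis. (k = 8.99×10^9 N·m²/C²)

E = 0 (no enclosed charge)

Choose a coaxial cylinder of radius r = 51.6 mm (arbitrary length L) as the Gaussian surface (r < 141 mm, inside the shell).
All the surface charge lies outside this cylinder: Q_enc = 0, hence E = 0.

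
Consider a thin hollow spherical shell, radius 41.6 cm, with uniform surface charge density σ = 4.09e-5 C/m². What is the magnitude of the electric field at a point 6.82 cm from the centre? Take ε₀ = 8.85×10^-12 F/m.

By spherical symmetry E is radial; choose a Gaussian sphere of radius r = 6.82 cm (inside the shell, r < 41.6 cm).
No charge lies within this surface, so Q_enc = 0 and Gauss's law gives E·4πr² = 0 ⇒ E = 0.

|E| = 0 N/C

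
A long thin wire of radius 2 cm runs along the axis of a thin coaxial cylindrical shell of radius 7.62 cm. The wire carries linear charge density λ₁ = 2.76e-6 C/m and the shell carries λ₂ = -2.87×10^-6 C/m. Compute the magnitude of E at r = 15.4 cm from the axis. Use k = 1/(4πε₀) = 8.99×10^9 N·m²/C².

Take a coaxial cylindrical Gaussian surface of radius r = 15.4 cm and length L (r > 7.62 cm, enclosing both).
λ_enc = λ₁ + λ₂ = (2.76e-6) + (-2.87×10^-6) = -1.10e-7 C/m.
By Gauss's law (flux through the curved wall only), E·2πrL = λ_enc L/ε₀.
E = 2k|λ_enc|/r = 2(8.99×10^9)(1.10×10^-7)/(0.154) = 1.28×10^4 N/C.

|E| ≈ 1.28×10^4 N/C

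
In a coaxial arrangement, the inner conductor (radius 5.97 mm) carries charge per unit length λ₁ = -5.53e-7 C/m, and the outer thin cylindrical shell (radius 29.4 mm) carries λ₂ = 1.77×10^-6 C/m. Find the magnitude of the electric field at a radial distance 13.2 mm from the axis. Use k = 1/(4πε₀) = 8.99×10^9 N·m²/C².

E = 7.53e5 V/m

By cylindrical symmetry E is radial; use a coaxial Gaussian cylinder of radius 13.2 mm and length L (between the conductors, 5.97 mm < r < 29.4 mm).
Only the inner wire is enclosed; the outer shell contributes nothing inside itself. λ_enc = λ₁ = -5.53e-7 C/m.
Applying ∮E·dA = Q_enc/ε₀ with the end caps contributing no flux:
E = 2k|λ_enc|/r = 2(8.99×10^9)(5.53e-7)/(0.0132) = 7.53×10^5 N/C.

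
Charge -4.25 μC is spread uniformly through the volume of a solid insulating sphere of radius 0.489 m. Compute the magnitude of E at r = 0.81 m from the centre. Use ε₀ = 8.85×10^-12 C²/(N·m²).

E = 5.82×10^4 N/C

Take a concentric spherical Gaussian surface of radius r = 0.81 m (r > R, so the entire charge is enclosed).
Q_enc = -4.25 μC = -4.25×10^-6 C.
By Gauss's law, ∮E·dA = E·4πr² = Q_enc/ε₀.
E = |Q_enc|/(4πε₀r²) = (4.25×10^-6)/(4π·8.85×10^-12·(0.81)²) = 5.82×10^4 N/C.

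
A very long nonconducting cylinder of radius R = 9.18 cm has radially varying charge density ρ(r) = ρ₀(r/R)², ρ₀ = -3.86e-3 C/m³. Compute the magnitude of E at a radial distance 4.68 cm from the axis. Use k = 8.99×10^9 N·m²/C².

Take a coaxial cylindrical Gaussian surface of radius r = 4.68 cm and length L (r < R).
Integrating ρ over the cross-section to radius r: λ_enc = (2πρ₀/R²) ∫₀^r r'^3 dr' = 2πρ₀ r^4/(4·R²) = -3.451e-6 C/m.
Applying ∮E·dA = Q_enc/ε₀ with the end caps contributing no flux:
E = 2k|λ_enc|/r = 2(8.99×10^9)(3.451×10^-6)/(0.0468) = 1.33e6 N/C.

E = 1.33×10^6 N/C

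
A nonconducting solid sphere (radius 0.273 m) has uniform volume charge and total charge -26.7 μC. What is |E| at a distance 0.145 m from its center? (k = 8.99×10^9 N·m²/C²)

|E| ≈ 1.71×10^6 V/m

Use a concentric Gaussian sphere at r = 0.145 m (r < R).
Only the charge within r is enclosed: Q_enc = Q·(r/R)³ = (-26.7 μC)·(0.145 m/0.273 m)³ = -4.001×10^-6 C.
Applying ∮E·dA = Q_enc/ε₀ with Φ = E(4πr²):
E = k|Q_enc|/r² = (8.99×10^9)(4.001e-6)/(0.145)² = 1.71e6 N/C.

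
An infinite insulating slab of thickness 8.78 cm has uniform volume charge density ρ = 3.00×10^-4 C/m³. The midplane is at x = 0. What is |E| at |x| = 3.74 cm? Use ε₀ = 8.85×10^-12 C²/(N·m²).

1.27e6 N/C

By symmetry E is perpendicular to the slab. A Gaussian pillbox from −3.74 cm to +3.74 cm (face area A) lies entirely within the slab.
Q_enc = ρ·(2x)·A and flux = 2EA, so 2EA = 2ρxA/ε₀ ⇒ E = |ρ|x/ε₀.
E = (3.00e-4)(0.0374)/(8.85×10^-12) = 1.27×10^6 N/C.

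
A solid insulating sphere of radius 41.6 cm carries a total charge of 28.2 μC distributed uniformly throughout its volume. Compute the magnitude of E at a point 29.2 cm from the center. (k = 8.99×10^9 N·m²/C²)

|E| = 1.03×10^6 N/C

Symmetry ⇒ E = E(r) r̂. Gaussian sphere of radius r = 29.2 cm (r < R).
Only the charge within r is enclosed: Q_enc = Q·(r/R)³ = (28.2 μC)·(29.2 cm/41.6 cm)³ = 9.753×10^-6 C.
Since E is radial and uniform over the Gaussian sphere, Φ = E·4πr² = Q_enc/ε₀.
E = k|Q_enc|/r² = (8.99×10^9)(9.753×10^-6)/(0.292)² = 1.03×10^6 N/C.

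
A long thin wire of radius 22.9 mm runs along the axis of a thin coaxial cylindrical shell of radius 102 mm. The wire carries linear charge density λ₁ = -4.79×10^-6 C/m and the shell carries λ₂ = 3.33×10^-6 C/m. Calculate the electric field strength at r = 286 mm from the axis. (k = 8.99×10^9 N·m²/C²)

Choose a coaxial cylinder of radius r = 286 mm (arbitrary length L) as the Gaussian surface (r > 102 mm, enclosing both).
λ_enc = λ₁ + λ₂ = (-4.79e-6) + (3.33×10^-6) = -1.46×10^-6 C/m.
Gauss's law: E·2πrL = λ_enc L/ε₀.
E = 2k|λ_enc|/r = 2(8.99×10^9)(1.46e-6)/(0.286) = 9.18e4 N/C.

|E| = 9.18×10^4 N/C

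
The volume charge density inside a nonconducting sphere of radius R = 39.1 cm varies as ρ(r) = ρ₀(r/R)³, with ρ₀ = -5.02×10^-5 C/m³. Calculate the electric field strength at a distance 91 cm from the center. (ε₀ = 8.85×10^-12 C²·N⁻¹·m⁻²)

Symmetry ⇒ E = E(r) r̂. Gaussian sphere of radius r = 91 cm (r > R, all charge enclosed).
Q_enc = 4π ∫₀^R ρ₀(r'/R)^3 r'² dr' = 4πρ₀R³/6 = -6.285e-6 C.
By Gauss's law, ∮E·dA = E·4πr² = Q_enc/ε₀.
E = |Q_enc|/(4πε₀r²) = (6.285e-6)/(4π·8.85×10^-12·(0.91)²) = 6.82×10^4 N/C.

|E| ≈ 6.82e4 N/C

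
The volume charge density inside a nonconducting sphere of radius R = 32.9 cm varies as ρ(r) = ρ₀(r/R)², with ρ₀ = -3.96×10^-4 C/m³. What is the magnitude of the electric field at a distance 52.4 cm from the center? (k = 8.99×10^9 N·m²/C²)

Symmetry ⇒ E = E(r) r̂. Gaussian sphere of radius r = 52.4 cm (r > R, all charge enclosed).
Q_enc = 4π ∫₀^R ρ₀(r'/R)^2 r'² dr' = 4πρ₀R³/5 = -3.544×10^-5 C.
Gauss's law: E·4πr² = Q_enc/ε₀.
E = k|Q_enc|/r² = (8.99×10^9)(3.544×10^-5)/(0.524)² = 1.16e6 N/C.

E = 1.16e6 V/m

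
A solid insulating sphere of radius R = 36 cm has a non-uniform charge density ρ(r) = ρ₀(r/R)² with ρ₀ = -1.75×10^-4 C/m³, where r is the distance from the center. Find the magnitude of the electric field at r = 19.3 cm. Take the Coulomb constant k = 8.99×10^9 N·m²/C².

Take a concentric spherical Gaussian surface of radius r = 19.3 cm (r < R).
Integrate the density: Q_enc = 4π ∫₀^r ρ₀(r'/R)^2 r'² dr' = 4πρ₀ r^5/(5·R²) = -9.088×10^-7 C.
Applying ∮E·dA = Q_enc/ε₀ with Φ = E(4πr²):
E = k|Q_enc|/r² = (8.99×10^9)(9.088×10^-7)/(0.193)² = 2.19×10^5 N/C.

2.19e5 N/C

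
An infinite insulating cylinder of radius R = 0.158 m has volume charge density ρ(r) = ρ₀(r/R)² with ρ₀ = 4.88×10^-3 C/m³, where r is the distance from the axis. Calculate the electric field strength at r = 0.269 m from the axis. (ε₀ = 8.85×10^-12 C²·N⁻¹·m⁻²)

By cylindrical symmetry E is radial; use a coaxial Gaussian cylinder of radius 0.269 m and length L (r > R, full charge per length enclosed).
λ_enc = 2π ∫₀^R ρ₀(r'/R)^2 r' dr' = 2πρ₀R²/4 = 1.914×10^-4 C/m.
Gauss's law: E·2πrL = λ_enc L/ε₀.
E = |λ_enc|/(2πε₀r) = (1.914×10^-4)/(2π·8.85×10^-12·0.269) = 1.28×10^7 N/C.

1.28e7 V/m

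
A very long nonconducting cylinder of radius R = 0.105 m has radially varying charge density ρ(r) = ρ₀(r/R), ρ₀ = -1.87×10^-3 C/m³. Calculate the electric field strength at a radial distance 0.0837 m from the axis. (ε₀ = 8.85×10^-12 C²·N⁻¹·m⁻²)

By cylindrical symmetry E is radial; use a coaxial Gaussian cylinder of radius 0.0837 m and length L (r < R).
Integrating ρ over the cross-section to radius r: λ_enc = (2πρ₀/R) ∫₀^r r'^2 dr' = 2πρ₀ r^3/(3·R) = -2.187e-5 C/m.
Gauss's law: E·2πrL = λ_enc L/ε₀.
E = |λ_enc|/(2πε₀r) = (2.187×10^-5)/(2π·8.85×10^-12·0.0837) = 4.70×10^6 N/C.

E ≈ 4.70×10^6 V/m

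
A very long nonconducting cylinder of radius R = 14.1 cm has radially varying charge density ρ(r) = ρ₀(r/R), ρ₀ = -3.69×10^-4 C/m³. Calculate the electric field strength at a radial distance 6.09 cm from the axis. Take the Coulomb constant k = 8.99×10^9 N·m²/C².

E = 3.66×10^5 N/C

Coaxial Gaussian cylinder, radius r = 6.09 cm, length L (r < R).
λ_enc = ∫₀^r ρ(r')·2πr' dr' = (2πρ₀/R)·r^3/3 = -1.238×10^-6 C/m.
Since E is radial and uniform over the curved surface, Φ = E·2πrL = Q_enc/ε₀ = λ_enc L/ε₀.
E = 2k|λ_enc|/r = 2(8.99×10^9)(1.238×10^-6)/(0.0609) = 3.66e5 N/C.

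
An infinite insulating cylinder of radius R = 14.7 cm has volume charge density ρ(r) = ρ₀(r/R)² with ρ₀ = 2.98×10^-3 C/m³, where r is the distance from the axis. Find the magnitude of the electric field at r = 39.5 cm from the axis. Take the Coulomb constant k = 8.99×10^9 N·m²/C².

Take a coaxial cylindrical Gaussian surface of radius r = 39.5 cm and length L (r > R, full charge per length enclosed).
λ_enc = 2π ∫₀^R ρ₀(r'/R)^2 r' dr' = 2πρ₀R²/4 = 1.012×10^-4 C/m.
Since E is radial and uniform over the curved surface, Φ = E·2πrL = Q_enc/ε₀ = λ_enc L/ε₀.
E = 2k|λ_enc|/r = 2(8.99×10^9)(1.012×10^-4)/(0.395) = 4.60×10^6 N/C.

E ≈ 4.60×10^6 N/C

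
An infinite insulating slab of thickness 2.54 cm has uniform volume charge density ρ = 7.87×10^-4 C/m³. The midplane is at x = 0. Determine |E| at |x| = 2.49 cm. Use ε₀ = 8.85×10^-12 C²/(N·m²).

|E| ≈ 1.13×10^6 N/C

The point |x| = 2.49 cm lies outside the slab (half-thickness 0.0127 m). A symmetric pillbox spanning the full slab encloses Q_enc = ρ·d·A.
Flux = 2EA ⇒ E = |ρ|d/(2ε₀), independent of distance outside.
E = (7.87×10^-4)(0.0254)/(2·8.85×10^-12) = 1.13×10^6 N/C.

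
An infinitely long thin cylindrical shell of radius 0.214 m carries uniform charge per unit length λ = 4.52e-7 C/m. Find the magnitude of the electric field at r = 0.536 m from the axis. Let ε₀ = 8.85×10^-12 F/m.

Coaxial Gaussian cylinder, radius r = 0.536 m, length L (r > 0.214 m).
The full line charge is enclosed: λ_enc = 4.52×10^-7 C/m.
Applying ∮E·dA = Q_enc/ε₀ with the end caps contributing no flux:
E = |λ_enc|/(2πε₀r) = (4.52×10^-7)/(2π·8.85×10^-12·0.536) = 1.52e4 N/C.

E ≈ 1.52×10^4 N/C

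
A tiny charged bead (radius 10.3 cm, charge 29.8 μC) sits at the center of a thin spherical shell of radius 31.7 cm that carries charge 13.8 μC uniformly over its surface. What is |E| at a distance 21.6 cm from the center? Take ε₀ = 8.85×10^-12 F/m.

Symmetry ⇒ E = E(r) r̂. Gaussian sphere of radius r = 21.6 cm (between the bodies, 10.3 cm < r < 31.7 cm).
The shell at 31.7 cm lies outside the Gaussian surface, so Q_enc = 29.8 μC = 2.98e-5 C.
Since E is radial and uniform over the Gaussian sphere, Φ = E·4πr² = Q_enc/ε₀.
E = |Q_enc|/(4πε₀r²) = (2.98×10^-5)/(4π·8.85×10^-12·(0.216)²) = 5.74e6 N/C.

E = 5.74e6 V/m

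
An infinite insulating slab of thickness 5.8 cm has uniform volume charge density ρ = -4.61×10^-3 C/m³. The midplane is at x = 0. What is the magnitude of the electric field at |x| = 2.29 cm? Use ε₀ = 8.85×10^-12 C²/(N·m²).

|E| ≈ 1.19e7 V/m

By symmetry E is perpendicular to the slab. A Gaussian pillbox from −2.29 cm to +2.29 cm (face area A) lies entirely within the slab.
Q_enc = ρ·(2x)·A and flux = 2EA, so 2EA = 2ρxA/ε₀ ⇒ E = |ρ|x/ε₀.
E = (4.61×10^-3)(0.0229)/(8.85×10^-12) = 1.19×10^7 N/C.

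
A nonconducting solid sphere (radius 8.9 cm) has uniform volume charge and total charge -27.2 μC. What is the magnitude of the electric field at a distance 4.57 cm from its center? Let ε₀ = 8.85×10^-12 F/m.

1.59×10^7 N/C

By spherical symmetry E is radial; choose a Gaussian sphere of radius r = 4.57 cm (r < R).
For a uniform sphere the enclosed fraction is (r/R)³, so Q_enc = (-27.2 μC)(0.0457/0.089)³ = -3.683×10^-6 C.
Applying ∮E·dA = Q_enc/ε₀ with Φ = E(4πr²):
E = |Q_enc|/(4πε₀r²) = (3.683×10^-6)/(4π·8.85×10^-12·(0.0457)²) = 1.59×10^7 N/C.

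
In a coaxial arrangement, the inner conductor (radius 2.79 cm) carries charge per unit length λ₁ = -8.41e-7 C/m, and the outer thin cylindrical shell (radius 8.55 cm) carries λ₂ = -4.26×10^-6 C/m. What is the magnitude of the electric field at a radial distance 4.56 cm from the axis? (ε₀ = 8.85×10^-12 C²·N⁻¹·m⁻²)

Take a coaxial cylindrical Gaussian surface of radius r = 4.56 cm and length L (between the conductors, 2.79 cm < r < 8.55 cm).
The shell at 8.55 cm lies outside the Gaussian surface, so λ_enc = λ₁ = -8.41×10^-7 C/m.
By Gauss's law (flux through the curved wall only), E·2πrL = λ_enc L/ε₀.
E = |λ_enc|/(2πε₀r) = (8.41e-7)/(2π·8.85×10^-12·0.0456) = 3.32×10^5 N/C.

E ≈ 3.32×10^5 V/m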